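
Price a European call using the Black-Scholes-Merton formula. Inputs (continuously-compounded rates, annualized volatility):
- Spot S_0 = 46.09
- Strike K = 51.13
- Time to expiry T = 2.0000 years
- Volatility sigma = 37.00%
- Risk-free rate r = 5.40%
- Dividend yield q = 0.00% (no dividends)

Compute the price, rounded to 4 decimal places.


d1 = (ln(S/K) + (r - q + 0.5*sigma^2) * T) / (sigma * sqrt(T)) = 0.26970314
d2 = d1 - sigma * sqrt(T) = -0.25355588
exp(-rT) = 0.89762760; exp(-qT) = 1.00000000
C = S_0 * exp(-qT) * N(d1) - K * exp(-rT) * N(d2)
N(d1) = 0.60630568; N(d2) = 0.39991934
C = 46.0900 * 1.00000000 * 0.60630568 - 51.1300 * 0.89762760 * 0.39991934 = 9.5901

Answer: Price = 9.5901


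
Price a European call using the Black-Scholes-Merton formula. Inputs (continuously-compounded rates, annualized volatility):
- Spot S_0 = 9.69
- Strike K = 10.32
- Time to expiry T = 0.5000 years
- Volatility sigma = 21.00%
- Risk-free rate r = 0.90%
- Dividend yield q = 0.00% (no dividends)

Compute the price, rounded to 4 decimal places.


Answer: Price = 0.3441

Derivation:
d1 = (ln(S/K) + (r - q + 0.5*sigma^2) * T) / (sigma * sqrt(T)) = -0.31964145
d2 = d1 - sigma * sqrt(T) = -0.46813388
exp(-rT) = 0.99551011; exp(-qT) = 1.00000000
C = S_0 * exp(-qT) * N(d1) - K * exp(-rT) * N(d2)
N(d1) = 0.37462007; N(d2) = 0.31984443
C = 9.6900 * 1.00000000 * 0.37462007 - 10.3200 * 0.99551011 * 0.31984443 = 0.3441


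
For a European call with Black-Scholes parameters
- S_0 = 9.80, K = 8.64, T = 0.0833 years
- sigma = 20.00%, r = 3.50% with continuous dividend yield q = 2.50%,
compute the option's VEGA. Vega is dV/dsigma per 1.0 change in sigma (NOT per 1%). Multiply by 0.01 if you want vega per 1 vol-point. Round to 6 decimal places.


Answer: Vega = 0.094581

Derivation:
d1 = 2.2257633397; d2 = 2.1680398609
phi(d1) = 0.0335087140; exp(-qT) = 0.9979196669; exp(-rT) = 0.9970887459
Vega = S * exp(-qT) * phi(d1) * sqrt(T) = 9.8000 * 0.9979196669 * 0.0335087140 * 0.2886173938 = 0.094581


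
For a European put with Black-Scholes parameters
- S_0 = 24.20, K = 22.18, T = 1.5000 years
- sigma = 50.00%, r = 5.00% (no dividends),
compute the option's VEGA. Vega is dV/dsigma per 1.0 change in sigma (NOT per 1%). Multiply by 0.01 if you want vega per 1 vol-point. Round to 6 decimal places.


Answer: Vega = 10.045542

Derivation:
d1 = 0.5709950854; d2 = -0.0413773503
phi(d1) = 0.3389318491; exp(-qT) = 1.0000000000; exp(-rT) = 0.9277434863
Vega = S * exp(-qT) * phi(d1) * sqrt(T) = 24.2000 * 1.0000000000 * 0.3389318491 * 1.2247448714 = 10.045542


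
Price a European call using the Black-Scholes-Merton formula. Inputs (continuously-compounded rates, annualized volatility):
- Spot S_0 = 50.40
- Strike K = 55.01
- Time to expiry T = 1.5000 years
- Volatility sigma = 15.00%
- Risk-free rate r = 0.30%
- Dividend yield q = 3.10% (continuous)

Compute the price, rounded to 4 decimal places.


Answer: Price = 1.3327

Derivation:
d1 = (ln(S/K) + (r - q + 0.5*sigma^2) * T) / (sigma * sqrt(T)) = -0.61318246
d2 = d1 - sigma * sqrt(T) = -0.79689420
exp(-rT) = 0.99551011; exp(-qT) = 0.95456456
C = S_0 * exp(-qT) * N(d1) - K * exp(-rT) * N(d2)
N(d1) = 0.26987785; N(d2) = 0.21275624
C = 50.4000 * 0.95456456 * 0.26987785 - 55.0100 * 0.99551011 * 0.21275624 = 1.3327


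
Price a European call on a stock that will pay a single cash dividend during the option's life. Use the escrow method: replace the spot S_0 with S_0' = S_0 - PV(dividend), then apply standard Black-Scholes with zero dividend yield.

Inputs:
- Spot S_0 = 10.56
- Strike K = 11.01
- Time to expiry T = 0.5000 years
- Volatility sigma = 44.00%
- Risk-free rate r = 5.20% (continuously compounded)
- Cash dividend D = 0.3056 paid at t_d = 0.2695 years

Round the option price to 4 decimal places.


PV(D) = D * exp(-r * t_d) = 0.3056 * 0.98608374 = 0.30134719
S_0' = S_0 - PV(D) = 10.5600 - 0.30134719 = 10.25865281
d1 = (ln(S_0'/K) + (r + sigma^2/2)*T) / (sigma*sqrt(T)) = 0.01194874
d2 = d1 - sigma*sqrt(T) = -0.29917824
exp(-rT) = 0.97433509
N(d1) = 0.50476674; N(d2) = 0.38240202
C = S_0' * N(d1) - K * exp(-rT) * N(d2) = 10.25865281 * 0.50476674 - 11.0100 * 0.97433509 * 0.38240202 = 1.0760

Answer: Price = 1.0760


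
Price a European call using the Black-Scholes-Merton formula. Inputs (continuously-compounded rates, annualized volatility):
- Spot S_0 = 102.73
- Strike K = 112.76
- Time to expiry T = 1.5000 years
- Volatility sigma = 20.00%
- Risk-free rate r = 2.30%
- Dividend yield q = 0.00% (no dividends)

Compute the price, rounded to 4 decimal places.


d1 = (ln(S/K) + (r - q + 0.5*sigma^2) * T) / (sigma * sqrt(T)) = -0.11699367
d2 = d1 - sigma * sqrt(T) = -0.36194264
exp(-rT) = 0.96608834; exp(-qT) = 1.00000000
C = S_0 * exp(-qT) * N(d1) - K * exp(-rT) * N(d2)
N(d1) = 0.45343254; N(d2) = 0.35869745
C = 102.7300 * 1.00000000 * 0.45343254 - 112.7600 * 0.96608834 * 0.35869745 = 7.5060

Answer: Price = 7.5060


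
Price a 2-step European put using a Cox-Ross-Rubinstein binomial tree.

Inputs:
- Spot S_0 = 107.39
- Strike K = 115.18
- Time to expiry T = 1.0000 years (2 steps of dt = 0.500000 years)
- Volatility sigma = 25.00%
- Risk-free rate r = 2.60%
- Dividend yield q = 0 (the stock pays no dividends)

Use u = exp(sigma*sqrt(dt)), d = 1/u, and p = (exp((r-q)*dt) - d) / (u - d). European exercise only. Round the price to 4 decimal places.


Answer: Price = V(0,0) = 13.7655

Derivation:
dt = T/N = 0.500000
u = exp(sigma*sqrt(dt)) = 1.193365; d = 1/u = 0.837967
p = (exp((r-q)*dt) - d) / (u - d) = 0.492738
Discount per step: exp(-r*dt) = 0.987084
Stock lattice S(k, i) with i counting down-moves:
  k=0: S(0,0) = 107.3900
  k=1: S(1,0) = 128.1554; S(1,1) = 89.9893
  k=2: S(2,0) = 152.9361; S(2,1) = 107.3900; S(2,2) = 75.4080
Terminal payoffs V(N, i) = max(K - S_T, 0):
  V(2,0) = 0.000000; V(2,1) = 7.790000; V(2,2) = 39.771977
Backward induction: V(k, i) = exp(-r*dt) * [p * V(k+1, i) + (1-p) * V(k+1, i+1)].
  V(1,0) = exp(-r*dt) * [p*0.000000 + (1-p)*7.790000] = 3.900532
  V(1,1) = exp(-r*dt) * [p*7.790000 + (1-p)*39.771977] = 23.703087
  V(0,0) = exp(-r*dt) * [p*3.900532 + (1-p)*23.703087] = 13.765494


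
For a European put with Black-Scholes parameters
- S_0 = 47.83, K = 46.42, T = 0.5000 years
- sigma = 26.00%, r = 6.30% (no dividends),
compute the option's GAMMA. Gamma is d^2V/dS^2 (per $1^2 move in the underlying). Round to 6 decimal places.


d1 = 0.4260190906; d2 = 0.2421713275
phi(d1) = 0.3643338483; exp(-qT) = 1.0000000000; exp(-rT) = 0.9689909565
Gamma = exp(-qT) * phi(d1) / (S * sigma * sqrt(T)) = 1.0000000000 * 0.3643338483 / (47.8300 * 0.2600 * 0.7071067812) = 0.041432

Answer: Gamma = 0.041432


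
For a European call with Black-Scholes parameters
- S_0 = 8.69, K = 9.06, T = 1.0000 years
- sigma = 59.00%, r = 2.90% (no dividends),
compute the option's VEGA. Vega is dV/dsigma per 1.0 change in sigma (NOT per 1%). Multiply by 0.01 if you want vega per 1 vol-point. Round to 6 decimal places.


d1 = 0.2734810495; d2 = -0.3165189505
phi(d1) = 0.3842989647; exp(-qT) = 1.0000000000; exp(-rT) = 0.9714164645
Vega = S * exp(-qT) * phi(d1) * sqrt(T) = 8.6900 * 1.0000000000 * 0.3842989647 * 1.0000000000 = 3.339558

Answer: Vega = 3.339558


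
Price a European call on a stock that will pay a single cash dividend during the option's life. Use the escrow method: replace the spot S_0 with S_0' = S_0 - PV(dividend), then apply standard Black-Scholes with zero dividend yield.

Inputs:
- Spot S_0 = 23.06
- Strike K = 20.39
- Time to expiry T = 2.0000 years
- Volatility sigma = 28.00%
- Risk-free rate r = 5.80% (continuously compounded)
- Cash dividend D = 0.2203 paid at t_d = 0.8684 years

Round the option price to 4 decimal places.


Answer: Price = 6.0829

Derivation:
PV(D) = D * exp(-r * t_d) = 0.2203 * 0.95088020 = 0.20947891
S_0' = S_0 - PV(D) = 23.0600 - 0.20947891 = 22.85052109
d1 = (ln(S_0'/K) + (r + sigma^2/2)*T) / (sigma*sqrt(T)) = 0.77864916
d2 = d1 - sigma*sqrt(T) = 0.38266936
exp(-rT) = 0.89047522
N(d1) = 0.78190679; N(d2) = 0.64901753
C = S_0' * N(d1) - K * exp(-rT) * N(d2) = 22.85052109 * 0.78190679 - 20.3900 * 0.89047522 * 0.64901753 = 6.0829


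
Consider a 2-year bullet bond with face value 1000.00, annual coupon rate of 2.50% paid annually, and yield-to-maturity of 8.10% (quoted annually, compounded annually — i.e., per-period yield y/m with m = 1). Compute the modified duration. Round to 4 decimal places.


Coupon per period c = face * coupon_rate / m = 25.000000
Periods per year m = 1; per-period yield y/m = 0.081000
Number of cashflows N = 2
Cashflows (t years, CF_t, discount factor 1/(1+y/m)^(m*t), PV):
  t = 1.0000: CF_t = 25.000000, DF = 0.925069, PV = 23.126735
  t = 2.0000: CF_t = 1025.000000, DF = 0.855753, PV = 877.147192
Price P = sum_t PV_t = 900.273927
First compute Macaulay numerator sum_t t * PV_t:
  t * PV_t at t = 1.0000: 23.126735
  t * PV_t at t = 2.0000: 1754.294384
Macaulay duration D = 1777.421119 / 900.273927 = 1.974311
Modified duration = D / (1 + y/m) = 1.974311 / (1 + 0.081000) = 1.826375

Answer: Modified duration = 1.8264


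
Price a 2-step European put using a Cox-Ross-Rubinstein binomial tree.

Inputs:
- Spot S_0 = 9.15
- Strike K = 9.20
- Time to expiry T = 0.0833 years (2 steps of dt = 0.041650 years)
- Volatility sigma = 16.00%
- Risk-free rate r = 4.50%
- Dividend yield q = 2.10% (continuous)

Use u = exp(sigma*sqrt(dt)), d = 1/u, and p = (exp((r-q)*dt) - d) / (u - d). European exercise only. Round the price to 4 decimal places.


dt = T/N = 0.041650
u = exp(sigma*sqrt(dt)) = 1.033192; d = 1/u = 0.967874
p = (exp((r-q)*dt) - d) / (u - d) = 0.507149
Discount per step: exp(-r*dt) = 0.998128
Stock lattice S(k, i) with i counting down-moves:
  k=0: S(0,0) = 9.1500
  k=1: S(1,0) = 9.4537; S(1,1) = 8.8560
  k=2: S(2,0) = 9.7675; S(2,1) = 9.1500; S(2,2) = 8.5715
Terminal payoffs V(N, i) = max(K - S_T, 0):
  V(2,0) = 0.000000; V(2,1) = 0.050000; V(2,2) = 0.628462
Backward induction: V(k, i) = exp(-r*dt) * [p * V(k+1, i) + (1-p) * V(k+1, i+1)].
  V(1,0) = exp(-r*dt) * [p*0.000000 + (1-p)*0.050000] = 0.024596
  V(1,1) = exp(-r*dt) * [p*0.050000 + (1-p)*0.628462] = 0.334468
  V(0,0) = exp(-r*dt) * [p*0.024596 + (1-p)*0.334468] = 0.176985

Answer: Price = V(0,0) = 0.1770


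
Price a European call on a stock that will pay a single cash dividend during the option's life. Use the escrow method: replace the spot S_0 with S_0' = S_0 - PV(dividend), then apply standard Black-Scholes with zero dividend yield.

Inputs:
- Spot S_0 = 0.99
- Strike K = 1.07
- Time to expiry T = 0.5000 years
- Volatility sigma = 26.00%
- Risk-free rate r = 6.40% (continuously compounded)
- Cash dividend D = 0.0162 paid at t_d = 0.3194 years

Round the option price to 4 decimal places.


Answer: Price = 0.0467

Derivation:
PV(D) = D * exp(-r * t_d) = 0.0162 * 0.97976591 = 0.01587221
S_0' = S_0 - PV(D) = 0.9900 - 0.01587221 = 0.97412779
d1 = (ln(S_0'/K) + (r + sigma^2/2)*T) / (sigma*sqrt(T)) = -0.24461233
d2 = d1 - sigma*sqrt(T) = -0.42846009
exp(-rT) = 0.96850658
N(d1) = 0.40337831; N(d2) = 0.33415809
C = S_0' * N(d1) - K * exp(-rT) * N(d2) = 0.97412779 * 0.40337831 - 1.0700 * 0.96850658 * 0.33415809 = 0.0467


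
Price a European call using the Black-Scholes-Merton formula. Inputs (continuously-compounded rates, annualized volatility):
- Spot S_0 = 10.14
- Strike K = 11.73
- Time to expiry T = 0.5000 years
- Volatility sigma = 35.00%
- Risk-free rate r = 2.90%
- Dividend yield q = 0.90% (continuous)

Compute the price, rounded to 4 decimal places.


d1 = (ln(S/K) + (r - q + 0.5*sigma^2) * T) / (sigma * sqrt(T)) = -0.42441222
d2 = d1 - sigma * sqrt(T) = -0.67189959
exp(-rT) = 0.98560462; exp(-qT) = 0.99551011
C = S_0 * exp(-qT) * N(d1) - K * exp(-rT) * N(d2)
N(d1) = 0.33563261; N(d2) = 0.25082381
C = 10.1400 * 0.99551011 * 0.33563261 - 11.7300 * 0.98560462 * 0.25082381 = 0.4882

Answer: Price = 0.4882


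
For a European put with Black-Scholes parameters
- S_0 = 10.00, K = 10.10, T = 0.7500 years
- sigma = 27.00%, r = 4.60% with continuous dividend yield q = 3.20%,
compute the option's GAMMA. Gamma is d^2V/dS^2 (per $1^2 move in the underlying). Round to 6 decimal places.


d1 = 0.1192641823; d2 = -0.1145626767
phi(d1) = 0.3961150792; exp(-qT) = 0.9762857098; exp(-rT) = 0.9660883397
Gamma = exp(-qT) * phi(d1) / (S * sigma * sqrt(T)) = 0.9762857098 * 0.3961150792 / (10.0000 * 0.2700 * 0.8660254038) = 0.165388

Answer: Gamma = 0.165388


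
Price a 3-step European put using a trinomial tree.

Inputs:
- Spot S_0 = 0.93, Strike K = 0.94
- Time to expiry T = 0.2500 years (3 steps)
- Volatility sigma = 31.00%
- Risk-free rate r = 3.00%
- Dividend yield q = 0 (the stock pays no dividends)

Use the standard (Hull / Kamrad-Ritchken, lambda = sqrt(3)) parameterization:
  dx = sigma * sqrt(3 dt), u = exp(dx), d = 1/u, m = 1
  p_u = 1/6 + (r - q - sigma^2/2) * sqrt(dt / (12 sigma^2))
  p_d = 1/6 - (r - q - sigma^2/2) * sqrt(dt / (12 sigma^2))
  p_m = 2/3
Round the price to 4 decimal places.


Answer: Price = V(0,0) = 0.0555

Derivation:
dt = T/N = 0.083333; dx = sigma*sqrt(3*dt) = 0.155000
u = exp(dx) = 1.167658; d = 1/u = 0.856415
p_u = 0.161815, p_m = 0.666667, p_d = 0.171519
Discount per step: exp(-r*dt) = 0.997503
Stock lattice S(k, j) with j the centered position index:
  k=0: S(0,+0) = 0.9300
  k=1: S(1,-1) = 0.7965; S(1,+0) = 0.9300; S(1,+1) = 1.0859
  k=2: S(2,-2) = 0.6821; S(2,-1) = 0.7965; S(2,+0) = 0.9300; S(2,+1) = 1.0859; S(2,+2) = 1.2680
  k=3: S(3,-3) = 0.5842; S(3,-2) = 0.6821; S(3,-1) = 0.7965; S(3,+0) = 0.9300; S(3,+1) = 1.0859; S(3,+2) = 1.2680; S(3,+3) = 1.4806
Terminal payoffs V(N, j) = max(K - S_T, 0):
  V(3,-3) = 0.355834; V(3,-2) = 0.257894; V(3,-1) = 0.143534; V(3,+0) = 0.010000; V(3,+1) = 0.000000; V(3,+2) = 0.000000; V(3,+3) = 0.000000
Backward induction: V(k, j) = exp(-r*dt) * [p_u * V(k+1, j+1) + p_m * V(k+1, j) + p_d * V(k+1, j-1)]
  V(2,-2) = exp(-r*dt) * [p_u*0.143534 + p_m*0.257894 + p_d*0.355834] = 0.255548
  V(2,-1) = exp(-r*dt) * [p_u*0.010000 + p_m*0.143534 + p_d*0.257894] = 0.141188
  V(2,+0) = exp(-r*dt) * [p_u*0.000000 + p_m*0.010000 + p_d*0.143534] = 0.031207
  V(2,+1) = exp(-r*dt) * [p_u*0.000000 + p_m*0.000000 + p_d*0.010000] = 0.001711
  V(2,+2) = exp(-r*dt) * [p_u*0.000000 + p_m*0.000000 + p_d*0.000000] = 0.000000
  V(1,-1) = exp(-r*dt) * [p_u*0.031207 + p_m*0.141188 + p_d*0.255548] = 0.142649
  V(1,+0) = exp(-r*dt) * [p_u*0.001711 + p_m*0.031207 + p_d*0.141188] = 0.045185
  V(1,+1) = exp(-r*dt) * [p_u*0.000000 + p_m*0.001711 + p_d*0.031207] = 0.006477
  V(0,+0) = exp(-r*dt) * [p_u*0.006477 + p_m*0.045185 + p_d*0.142649] = 0.055499


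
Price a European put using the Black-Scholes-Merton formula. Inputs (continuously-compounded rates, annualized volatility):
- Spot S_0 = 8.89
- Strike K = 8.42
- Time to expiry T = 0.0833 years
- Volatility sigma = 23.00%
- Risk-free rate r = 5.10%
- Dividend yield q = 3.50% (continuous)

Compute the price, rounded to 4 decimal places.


Answer: Price = 0.0642

Derivation:
d1 = (ln(S/K) + (r - q + 0.5*sigma^2) * T) / (sigma * sqrt(T)) = 0.87152098
d2 = d1 - sigma * sqrt(T) = 0.80513898
exp(-rT) = 0.99576071; exp(-qT) = 0.99708875
P = K * exp(-rT) * N(-d2) - S_0 * exp(-qT) * N(-d1)
N(-d1) = 0.19173488; N(-d2) = 0.21036974
P = 8.4200 * 0.99576071 * 0.21036974 - 8.8900 * 0.99708875 * 0.19173488 = 0.0642


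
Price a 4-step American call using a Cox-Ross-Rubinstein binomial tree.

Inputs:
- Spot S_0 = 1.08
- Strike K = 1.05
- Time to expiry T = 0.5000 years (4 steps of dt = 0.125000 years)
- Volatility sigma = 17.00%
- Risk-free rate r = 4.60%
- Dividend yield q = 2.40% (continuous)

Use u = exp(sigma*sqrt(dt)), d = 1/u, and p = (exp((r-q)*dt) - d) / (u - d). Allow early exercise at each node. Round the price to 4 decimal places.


dt = T/N = 0.125000
u = exp(sigma*sqrt(dt)) = 1.061947; d = 1/u = 0.941667
p = (exp((r-q)*dt) - d) / (u - d) = 0.507873
Discount per step: exp(-r*dt) = 0.994266
Stock lattice S(k, i) with i counting down-moves:
  k=0: S(0,0) = 1.0800
  k=1: S(1,0) = 1.1469; S(1,1) = 1.0170
  k=2: S(2,0) = 1.2180; S(2,1) = 1.0800; S(2,2) = 0.9577
  k=3: S(3,0) = 1.2934; S(3,1) = 1.1469; S(3,2) = 1.0170; S(3,3) = 0.9018
  k=4: S(4,0) = 1.3735; S(4,1) = 1.2180; S(4,2) = 1.0800; S(4,3) = 0.9577; S(4,4) = 0.8492
Terminal payoffs V(N, i) = max(S_T - K, 0):
  V(4,0) = 0.323521; V(4,1) = 0.167950; V(4,2) = 0.030000; V(4,3) = 0.000000; V(4,4) = 0.000000
Backward induction: V(k, i) = exp(-r*dt) * [p * V(k+1, i) + (1-p) * V(k+1, i+1)]; then take max(V_cont, immediate exercise) for American.
  V(3,0) = exp(-r*dt) * [p*0.323521 + (1-p)*0.167950] = 0.245544; exercise = 0.243399; V(3,0) = max -> 0.245544
  V(3,1) = exp(-r*dt) * [p*0.167950 + (1-p)*0.030000] = 0.099487; exercise = 0.096903; V(3,1) = max -> 0.099487
  V(3,2) = exp(-r*dt) * [p*0.030000 + (1-p)*0.000000] = 0.015149; exercise = 0.000000; V(3,2) = max -> 0.015149
  V(3,3) = exp(-r*dt) * [p*0.000000 + (1-p)*0.000000] = 0.000000; exercise = 0.000000; V(3,3) = max -> 0.000000
  V(2,0) = exp(-r*dt) * [p*0.245544 + (1-p)*0.099487] = 0.172670; exercise = 0.167950; V(2,0) = max -> 0.172670
  V(2,1) = exp(-r*dt) * [p*0.099487 + (1-p)*0.015149] = 0.057650; exercise = 0.030000; V(2,1) = max -> 0.057650
  V(2,2) = exp(-r*dt) * [p*0.015149 + (1-p)*0.000000] = 0.007650; exercise = 0.000000; V(2,2) = max -> 0.007650
  V(1,0) = exp(-r*dt) * [p*0.172670 + (1-p)*0.057650] = 0.115400; exercise = 0.096903; V(1,0) = max -> 0.115400
  V(1,1) = exp(-r*dt) * [p*0.057650 + (1-p)*0.007650] = 0.032854; exercise = 0.000000; V(1,1) = max -> 0.032854
  V(0,0) = exp(-r*dt) * [p*0.115400 + (1-p)*0.032854] = 0.074348; exercise = 0.030000; V(0,0) = max -> 0.074348

Answer: Price = V(0,0) = 0.0743


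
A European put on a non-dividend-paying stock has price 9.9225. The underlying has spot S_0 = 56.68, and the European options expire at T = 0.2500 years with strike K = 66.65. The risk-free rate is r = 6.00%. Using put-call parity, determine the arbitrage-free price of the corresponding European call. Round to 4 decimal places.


Answer: Call price = 0.9448

Derivation:
Put-call parity: C - P = S_0 * exp(-qT) - K * exp(-rT).
S_0 * exp(-qT) = 56.6800 * 1.00000000 = 56.68000000
K * exp(-rT) = 66.6500 * 0.98511194 = 65.65771077
C = P + S*exp(-qT) - K*exp(-rT)
C = 9.9225 + 56.68000000 - 65.65771077 = 0.9448


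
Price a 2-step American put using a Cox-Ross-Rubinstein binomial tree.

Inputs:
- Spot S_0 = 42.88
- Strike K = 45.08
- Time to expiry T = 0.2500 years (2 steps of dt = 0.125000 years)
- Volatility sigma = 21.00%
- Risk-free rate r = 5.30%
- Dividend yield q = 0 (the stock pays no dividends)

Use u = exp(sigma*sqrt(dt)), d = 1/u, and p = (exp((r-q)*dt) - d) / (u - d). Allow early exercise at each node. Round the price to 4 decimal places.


Answer: Price = V(0,0) = 3.0211

Derivation:
dt = T/N = 0.125000
u = exp(sigma*sqrt(dt)) = 1.077072; d = 1/u = 0.928443
p = (exp((r-q)*dt) - d) / (u - d) = 0.526169
Discount per step: exp(-r*dt) = 0.993397
Stock lattice S(k, i) with i counting down-moves:
  k=0: S(0,0) = 42.8800
  k=1: S(1,0) = 46.1848; S(1,1) = 39.8116
  k=2: S(2,0) = 49.7444; S(2,1) = 42.8800; S(2,2) = 36.9628
Terminal payoffs V(N, i) = max(K - S_T, 0):
  V(2,0) = 0.000000; V(2,1) = 2.200000; V(2,2) = 8.117160
Backward induction: V(k, i) = exp(-r*dt) * [p * V(k+1, i) + (1-p) * V(k+1, i+1)]; then take max(V_cont, immediate exercise) for American.
  V(1,0) = exp(-r*dt) * [p*0.000000 + (1-p)*2.200000] = 1.035545; exercise = 0.000000; V(1,0) = max -> 1.035545
  V(1,1) = exp(-r*dt) * [p*2.200000 + (1-p)*8.117160] = 4.970693; exercise = 5.268361; V(1,1) = max -> 5.268361
  V(0,0) = exp(-r*dt) * [p*1.035545 + (1-p)*5.268361] = 3.021103; exercise = 2.200000; V(0,0) = max -> 3.021103


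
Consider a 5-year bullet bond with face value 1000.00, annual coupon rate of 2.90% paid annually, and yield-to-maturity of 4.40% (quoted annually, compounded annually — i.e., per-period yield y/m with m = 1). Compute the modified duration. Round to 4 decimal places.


Answer: Modified duration = 4.5161

Derivation:
Coupon per period c = face * coupon_rate / m = 29.000000
Periods per year m = 1; per-period yield y/m = 0.044000
Number of cashflows N = 5
Cashflows (t years, CF_t, discount factor 1/(1+y/m)^(m*t), PV):
  t = 1.0000: CF_t = 29.000000, DF = 0.957854, PV = 27.777778
  t = 2.0000: CF_t = 29.000000, DF = 0.917485, PV = 26.607067
  t = 3.0000: CF_t = 29.000000, DF = 0.878817, PV = 25.485696
  t = 4.0000: CF_t = 29.000000, DF = 0.841779, PV = 24.411586
  t = 5.0000: CF_t = 1029.000000, DF = 0.806302, PV = 829.684318
Price P = sum_t PV_t = 933.966445
First compute Macaulay numerator sum_t t * PV_t:
  t * PV_t at t = 1.0000: 27.777778
  t * PV_t at t = 2.0000: 53.214134
  t * PV_t at t = 3.0000: 76.457089
  t * PV_t at t = 4.0000: 97.646346
  t * PV_t at t = 5.0000: 4148.421589
Macaulay duration D = 4403.516935 / 933.966445 = 4.714856
Modified duration = D / (1 + y/m) = 4.714856 / (1 + 0.044000) = 4.516145


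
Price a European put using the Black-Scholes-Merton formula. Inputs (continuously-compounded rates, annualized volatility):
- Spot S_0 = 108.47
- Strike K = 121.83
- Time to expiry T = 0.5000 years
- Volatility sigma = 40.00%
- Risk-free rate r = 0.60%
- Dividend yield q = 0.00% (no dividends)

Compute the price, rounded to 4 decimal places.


Answer: Price = 20.4401

Derivation:
d1 = (ln(S/K) + (r - q + 0.5*sigma^2) * T) / (sigma * sqrt(T)) = -0.25863489
d2 = d1 - sigma * sqrt(T) = -0.54147760
exp(-rT) = 0.99700450; exp(-qT) = 1.00000000
P = K * exp(-rT) * N(-d2) - S_0 * exp(-qT) * N(-d1)
N(-d1) = 0.60204152; N(-d2) = 0.70591078
P = 121.8300 * 0.99700450 * 0.70591078 - 108.4700 * 1.00000000 * 0.60204152 = 20.4401


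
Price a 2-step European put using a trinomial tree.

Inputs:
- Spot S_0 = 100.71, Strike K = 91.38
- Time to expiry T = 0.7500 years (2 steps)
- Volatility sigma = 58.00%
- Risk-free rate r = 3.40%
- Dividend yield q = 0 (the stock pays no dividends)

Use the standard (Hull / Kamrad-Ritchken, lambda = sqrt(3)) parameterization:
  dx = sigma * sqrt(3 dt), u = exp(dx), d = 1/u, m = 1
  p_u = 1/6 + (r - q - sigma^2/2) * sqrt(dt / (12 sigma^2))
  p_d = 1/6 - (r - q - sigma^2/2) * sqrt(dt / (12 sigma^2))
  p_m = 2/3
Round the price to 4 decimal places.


dt = T/N = 0.375000; dx = sigma*sqrt(3*dt) = 0.615183
u = exp(dx) = 1.849995; d = 1/u = 0.540542
p_u = 0.125764, p_m = 0.666667, p_d = 0.207569
Discount per step: exp(-r*dt) = 0.987331
Stock lattice S(k, j) with j the centered position index:
  k=0: S(0,+0) = 100.7100
  k=1: S(1,-1) = 54.4380; S(1,+0) = 100.7100; S(1,+1) = 186.3130
  k=2: S(2,-2) = 29.4260; S(2,-1) = 54.4380; S(2,+0) = 100.7100; S(2,+1) = 186.3130; S(2,+2) = 344.6781
Terminal payoffs V(N, j) = max(K - S_T, 0):
  V(2,-2) = 61.953980; V(2,-1) = 36.942013; V(2,+0) = 0.000000; V(2,+1) = 0.000000; V(2,+2) = 0.000000
Backward induction: V(k, j) = exp(-r*dt) * [p_u * V(k+1, j+1) + p_m * V(k+1, j) + p_d * V(k+1, j-1)]
  V(1,-1) = exp(-r*dt) * [p_u*0.000000 + p_m*36.942013 + p_d*61.953980] = 37.012808
  V(1,+0) = exp(-r*dt) * [p_u*0.000000 + p_m*0.000000 + p_d*36.942013] = 7.570875
  V(1,+1) = exp(-r*dt) * [p_u*0.000000 + p_m*0.000000 + p_d*0.000000] = 0.000000
  V(0,+0) = exp(-r*dt) * [p_u*0.000000 + p_m*7.570875 + p_d*37.012808] = 12.568690

Answer: Price = V(0,0) = 12.5687


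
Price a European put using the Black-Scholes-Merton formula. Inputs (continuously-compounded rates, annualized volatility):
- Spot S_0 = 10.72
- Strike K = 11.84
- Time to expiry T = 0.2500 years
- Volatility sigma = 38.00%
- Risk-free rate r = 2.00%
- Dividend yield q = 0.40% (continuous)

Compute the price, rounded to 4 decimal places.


Answer: Price = 1.4915

Derivation:
d1 = (ln(S/K) + (r - q + 0.5*sigma^2) * T) / (sigma * sqrt(T)) = -0.40696039
d2 = d1 - sigma * sqrt(T) = -0.59696039
exp(-rT) = 0.99501248; exp(-qT) = 0.99900050
P = K * exp(-rT) * N(-d2) - S_0 * exp(-qT) * N(-d1)
N(-d1) = 0.65798146; N(-d2) = 0.72473309
P = 11.8400 * 0.99501248 * 0.72473309 - 10.7200 * 0.99900050 * 0.65798146 = 1.4915


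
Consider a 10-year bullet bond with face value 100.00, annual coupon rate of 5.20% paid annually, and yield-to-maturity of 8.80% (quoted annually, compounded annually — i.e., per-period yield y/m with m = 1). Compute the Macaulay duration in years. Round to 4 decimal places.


Coupon per period c = face * coupon_rate / m = 5.200000
Periods per year m = 1; per-period yield y/m = 0.088000
Number of cashflows N = 10
Cashflows (t years, CF_t, discount factor 1/(1+y/m)^(m*t), PV):
  t = 1.0000: CF_t = 5.200000, DF = 0.919118, PV = 4.779412
  t = 2.0000: CF_t = 5.200000, DF = 0.844777, PV = 4.392842
  t = 3.0000: CF_t = 5.200000, DF = 0.776450, PV = 4.037538
  t = 4.0000: CF_t = 5.200000, DF = 0.713649, PV = 3.710973
  t = 5.0000: CF_t = 5.200000, DF = 0.655927, PV = 3.410821
  t = 6.0000: CF_t = 5.200000, DF = 0.602874, PV = 3.134945
  t = 7.0000: CF_t = 5.200000, DF = 0.554112, PV = 2.881384
  t = 8.0000: CF_t = 5.200000, DF = 0.509294, PV = 2.648330
  t = 9.0000: CF_t = 5.200000, DF = 0.468101, PV = 2.434127
  t = 10.0000: CF_t = 105.200000, DF = 0.430240, PV = 45.261275
Price P = sum_t PV_t = 76.691647
Macaulay numerator sum_t t * PV_t:
  t * PV_t at t = 1.0000: 4.779412
  t * PV_t at t = 2.0000: 8.785683
  t * PV_t at t = 3.0000: 12.112615
  t * PV_t at t = 4.0000: 14.843891
  t * PV_t at t = 5.0000: 17.054103
  t * PV_t at t = 6.0000: 18.809672
  t * PV_t at t = 7.0000: 20.169685
  t * PV_t at t = 8.0000: 21.186644
  t * PV_t at t = 9.0000: 21.907146
  t * PV_t at t = 10.0000: 452.612753
Macaulay duration D = (sum_t t * PV_t) / P = 592.261603 / 76.691647 = 7.722635

Answer: Macaulay duration = 7.7226 years


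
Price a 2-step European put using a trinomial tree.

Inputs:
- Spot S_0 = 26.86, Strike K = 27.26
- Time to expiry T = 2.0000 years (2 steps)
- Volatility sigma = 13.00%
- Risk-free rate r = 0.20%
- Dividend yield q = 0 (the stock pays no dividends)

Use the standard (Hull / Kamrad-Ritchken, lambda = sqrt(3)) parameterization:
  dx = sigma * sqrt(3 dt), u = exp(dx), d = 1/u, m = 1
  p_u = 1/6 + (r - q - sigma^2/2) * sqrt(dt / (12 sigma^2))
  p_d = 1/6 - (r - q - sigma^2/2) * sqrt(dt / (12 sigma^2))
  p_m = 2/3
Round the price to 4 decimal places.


Answer: Price = V(0,0) = 1.9276

Derivation:
dt = T/N = 1.000000; dx = sigma*sqrt(3*dt) = 0.225167
u = exp(dx) = 1.252531; d = 1/u = 0.798383
p_u = 0.152344, p_m = 0.666667, p_d = 0.180989
Discount per step: exp(-r*dt) = 0.998002
Stock lattice S(k, j) with j the centered position index:
  k=0: S(0,+0) = 26.8600
  k=1: S(1,-1) = 21.4446; S(1,+0) = 26.8600; S(1,+1) = 33.6430
  k=2: S(2,-2) = 17.1210; S(2,-1) = 21.4446; S(2,+0) = 26.8600; S(2,+1) = 33.6430; S(2,+2) = 42.1389
Terminal payoffs V(N, j) = max(K - S_T, 0):
  V(2,-2) = 10.139014; V(2,-1) = 5.815427; V(2,+0) = 0.400000; V(2,+1) = 0.000000; V(2,+2) = 0.000000
Backward induction: V(k, j) = exp(-r*dt) * [p_u * V(k+1, j+1) + p_m * V(k+1, j) + p_d * V(k+1, j-1)]
  V(1,-1) = exp(-r*dt) * [p_u*0.400000 + p_m*5.815427 + p_d*10.139014] = 5.761409
  V(1,+0) = exp(-r*dt) * [p_u*0.000000 + p_m*0.400000 + p_d*5.815427] = 1.316562
  V(1,+1) = exp(-r*dt) * [p_u*0.000000 + p_m*0.000000 + p_d*0.400000] = 0.072251
  V(0,+0) = exp(-r*dt) * [p_u*0.072251 + p_m*1.316562 + p_d*5.761409] = 1.927610


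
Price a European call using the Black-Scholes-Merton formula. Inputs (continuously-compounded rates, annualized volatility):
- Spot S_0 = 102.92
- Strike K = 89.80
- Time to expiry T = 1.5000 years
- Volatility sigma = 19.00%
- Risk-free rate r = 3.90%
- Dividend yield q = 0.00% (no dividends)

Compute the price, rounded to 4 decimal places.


Answer: Price = 20.6565

Derivation:
d1 = (ln(S/K) + (r - q + 0.5*sigma^2) * T) / (sigma * sqrt(T)) = 0.95376260
d2 = d1 - sigma * sqrt(T) = 0.72106107
exp(-rT) = 0.94317824; exp(-qT) = 1.00000000
C = S_0 * exp(-qT) * N(d1) - K * exp(-rT) * N(d2)
N(d1) = 0.82989809; N(d2) = 0.76456403
C = 102.9200 * 1.00000000 * 0.82989809 - 89.8000 * 0.94317824 * 0.76456403 = 20.6565


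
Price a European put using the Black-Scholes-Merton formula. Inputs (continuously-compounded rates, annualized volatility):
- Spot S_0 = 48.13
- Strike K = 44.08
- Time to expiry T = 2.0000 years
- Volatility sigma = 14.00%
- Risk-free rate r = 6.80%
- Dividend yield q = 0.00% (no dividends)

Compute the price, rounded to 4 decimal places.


Answer: Price = 0.5481

Derivation:
d1 = (ln(S/K) + (r - q + 0.5*sigma^2) * T) / (sigma * sqrt(T)) = 1.22985829
d2 = d1 - sigma * sqrt(T) = 1.03186839
exp(-rT) = 0.87284263; exp(-qT) = 1.00000000
P = K * exp(-rT) * N(-d2) - S_0 * exp(-qT) * N(-d1)
N(-d1) = 0.10937509; N(-d2) = 0.15106689
P = 44.0800 * 0.87284263 * 0.15106689 - 48.1300 * 1.00000000 * 0.10937509 = 0.5481


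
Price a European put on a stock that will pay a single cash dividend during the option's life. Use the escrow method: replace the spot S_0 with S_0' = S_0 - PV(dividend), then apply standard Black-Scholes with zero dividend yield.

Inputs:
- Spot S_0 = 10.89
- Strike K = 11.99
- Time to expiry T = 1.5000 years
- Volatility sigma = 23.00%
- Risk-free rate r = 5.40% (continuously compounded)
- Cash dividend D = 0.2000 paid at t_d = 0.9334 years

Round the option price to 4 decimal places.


Answer: Price = 1.4053

Derivation:
PV(D) = D * exp(-r * t_d) = 0.2000 * 0.95084559 = 0.19016912
S_0' = S_0 - PV(D) = 10.8900 - 0.19016912 = 10.69983088
d1 = (ln(S_0'/K) + (r + sigma^2/2)*T) / (sigma*sqrt(T)) = 0.02424628
d2 = d1 - sigma*sqrt(T) = -0.25744504
exp(-rT) = 0.92219369
N(-d1) = 0.49032808; N(-d2) = 0.60158238
P = K * exp(-rT) * N(-d2) - S_0' * N(-d1) = 11.9900 * 0.92219369 * 0.60158238 - 10.69983088 * 0.49032808 = 1.4053


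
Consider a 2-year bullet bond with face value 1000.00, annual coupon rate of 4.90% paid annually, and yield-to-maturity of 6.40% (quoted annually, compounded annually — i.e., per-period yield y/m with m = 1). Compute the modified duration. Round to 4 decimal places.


Answer: Modified duration = 1.8352

Derivation:
Coupon per period c = face * coupon_rate / m = 49.000000
Periods per year m = 1; per-period yield y/m = 0.064000
Number of cashflows N = 2
Cashflows (t years, CF_t, discount factor 1/(1+y/m)^(m*t), PV):
  t = 1.0000: CF_t = 49.000000, DF = 0.939850, PV = 46.052632
  t = 2.0000: CF_t = 1049.000000, DF = 0.883317, PV = 926.599864
Price P = sum_t PV_t = 972.652496
First compute Macaulay numerator sum_t t * PV_t:
  t * PV_t at t = 1.0000: 46.052632
  t * PV_t at t = 2.0000: 1853.199729
Macaulay duration D = 1899.252360 / 972.652496 = 1.952653
Modified duration = D / (1 + y/m) = 1.952653 / (1 + 0.064000) = 1.835200


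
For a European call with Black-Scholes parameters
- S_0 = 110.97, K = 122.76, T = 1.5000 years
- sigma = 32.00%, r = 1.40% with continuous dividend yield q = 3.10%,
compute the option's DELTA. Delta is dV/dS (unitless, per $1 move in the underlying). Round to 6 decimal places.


d1 = -0.1267389856; d2 = -0.5186573444
phi(d1) = 0.3957510534; exp(-qT) = 0.9545645606; exp(-rT) = 0.9792189646
N(d1) = 0.4495734943
Delta = exp(-qT) * N(d1) = 0.9545645606 * 0.4495734943 = 0.429147

Answer: Delta = 0.429147


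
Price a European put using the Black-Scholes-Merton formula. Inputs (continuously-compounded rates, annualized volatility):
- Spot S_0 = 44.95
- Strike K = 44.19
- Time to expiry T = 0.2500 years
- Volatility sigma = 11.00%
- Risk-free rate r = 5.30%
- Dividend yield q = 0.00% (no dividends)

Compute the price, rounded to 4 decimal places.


d1 = (ln(S/K) + (r - q + 0.5*sigma^2) * T) / (sigma * sqrt(T)) = 0.57844985
d2 = d1 - sigma * sqrt(T) = 0.52344985
exp(-rT) = 0.98683739; exp(-qT) = 1.00000000
P = K * exp(-rT) * N(-d2) - S_0 * exp(-qT) * N(-d1)
N(-d1) = 0.28148022; N(-d2) = 0.30033062
P = 44.1900 * 0.98683739 * 0.30033062 - 44.9500 * 1.00000000 * 0.28148022 = 0.4444

Answer: Price = 0.4444


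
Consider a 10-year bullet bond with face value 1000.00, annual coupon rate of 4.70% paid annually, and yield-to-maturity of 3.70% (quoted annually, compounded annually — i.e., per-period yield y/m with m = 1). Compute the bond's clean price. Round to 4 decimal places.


Coupon per period c = face * coupon_rate / m = 47.000000
Periods per year m = 1; per-period yield y/m = 0.037000
Number of cashflows N = 10
Cashflows (t years, CF_t, discount factor 1/(1+y/m)^(m*t), PV):
  t = 1.0000: CF_t = 47.000000, DF = 0.964320, PV = 45.323047
  t = 2.0000: CF_t = 47.000000, DF = 0.929913, PV = 43.705928
  t = 3.0000: CF_t = 47.000000, DF = 0.896734, PV = 42.146507
  t = 4.0000: CF_t = 47.000000, DF = 0.864739, PV = 40.642726
  t = 5.0000: CF_t = 47.000000, DF = 0.833885, PV = 39.192600
  t = 6.0000: CF_t = 47.000000, DF = 0.804132, PV = 37.794214
  t = 7.0000: CF_t = 47.000000, DF = 0.775441, PV = 36.445722
  t = 8.0000: CF_t = 47.000000, DF = 0.747773, PV = 35.145345
  t = 9.0000: CF_t = 47.000000, DF = 0.721093, PV = 33.891364
  t = 10.0000: CF_t = 1047.000000, DF = 0.695364, PV = 728.046499
Price P = sum_t PV_t = 1082.333953

Answer: Price = 1082.3340


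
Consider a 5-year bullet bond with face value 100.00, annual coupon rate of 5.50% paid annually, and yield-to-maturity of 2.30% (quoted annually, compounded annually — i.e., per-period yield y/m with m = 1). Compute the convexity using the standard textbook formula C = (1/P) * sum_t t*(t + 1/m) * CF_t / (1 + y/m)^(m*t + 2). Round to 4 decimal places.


Coupon per period c = face * coupon_rate / m = 5.500000
Periods per year m = 1; per-period yield y/m = 0.023000
Number of cashflows N = 5
Cashflows (t years, CF_t, discount factor 1/(1+y/m)^(m*t), PV):
  t = 1.0000: CF_t = 5.500000, DF = 0.977517, PV = 5.376344
  t = 2.0000: CF_t = 5.500000, DF = 0.955540, PV = 5.255468
  t = 3.0000: CF_t = 5.500000, DF = 0.934056, PV = 5.137310
  t = 4.0000: CF_t = 5.500000, DF = 0.913056, PV = 5.021809
  t = 5.0000: CF_t = 105.500000, DF = 0.892528, PV = 94.161700
Price P = sum_t PV_t = 114.952631
Convexity numerator sum_t t*(t + 1/m) * CF_t / (1+y/m)^(m*t + 2):
  t = 1.0000: term = 10.274620
  t = 2.0000: term = 30.130851
  t = 3.0000: term = 58.906846
  t = 4.0000: term = 95.970749
  t = 5.0000: term = 2699.257261
Convexity = (1/P) * sum = 2894.540328 / 114.952631 = 25.180288

Answer: Convexity = 25.1803


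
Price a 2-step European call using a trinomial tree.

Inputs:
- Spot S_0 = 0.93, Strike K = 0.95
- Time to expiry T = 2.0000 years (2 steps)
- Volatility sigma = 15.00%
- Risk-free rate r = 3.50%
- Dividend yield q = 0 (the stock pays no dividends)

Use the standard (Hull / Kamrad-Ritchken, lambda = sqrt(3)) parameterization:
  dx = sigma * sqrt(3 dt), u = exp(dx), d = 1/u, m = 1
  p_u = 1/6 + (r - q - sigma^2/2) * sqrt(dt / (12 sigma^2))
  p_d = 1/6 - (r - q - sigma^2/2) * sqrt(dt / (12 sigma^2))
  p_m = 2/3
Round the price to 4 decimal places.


Answer: Price = V(0,0) = 0.0934

Derivation:
dt = T/N = 1.000000; dx = sigma*sqrt(3*dt) = 0.259808
u = exp(dx) = 1.296681; d = 1/u = 0.771200
p_u = 0.212374, p_m = 0.666667, p_d = 0.120960
Discount per step: exp(-r*dt) = 0.965605
Stock lattice S(k, j) with j the centered position index:
  k=0: S(0,+0) = 0.9300
  k=1: S(1,-1) = 0.7172; S(1,+0) = 0.9300; S(1,+1) = 1.2059
  k=2: S(2,-2) = 0.5531; S(2,-1) = 0.7172; S(2,+0) = 0.9300; S(2,+1) = 1.2059; S(2,+2) = 1.5637
Terminal payoffs V(N, j) = max(S_T - K, 0):
  V(2,-2) = 0.000000; V(2,-1) = 0.000000; V(2,+0) = 0.000000; V(2,+1) = 0.255913; V(2,+2) = 0.613684
Backward induction: V(k, j) = exp(-r*dt) * [p_u * V(k+1, j+1) + p_m * V(k+1, j) + p_d * V(k+1, j-1)]
  V(1,-1) = exp(-r*dt) * [p_u*0.000000 + p_m*0.000000 + p_d*0.000000] = 0.000000
  V(1,+0) = exp(-r*dt) * [p_u*0.255913 + p_m*0.000000 + p_d*0.000000] = 0.052480
  V(1,+1) = exp(-r*dt) * [p_u*0.613684 + p_m*0.255913 + p_d*0.000000] = 0.290588
  V(0,+0) = exp(-r*dt) * [p_u*0.290588 + p_m*0.052480 + p_d*0.000000] = 0.093374


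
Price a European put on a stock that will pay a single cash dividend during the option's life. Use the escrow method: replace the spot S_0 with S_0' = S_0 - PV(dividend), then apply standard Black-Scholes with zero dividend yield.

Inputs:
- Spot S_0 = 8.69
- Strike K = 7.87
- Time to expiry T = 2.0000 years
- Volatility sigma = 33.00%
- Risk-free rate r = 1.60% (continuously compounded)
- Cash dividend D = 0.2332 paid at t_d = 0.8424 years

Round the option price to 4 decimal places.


Answer: Price = 1.1009

Derivation:
PV(D) = D * exp(-r * t_d) = 0.2332 * 0.98661203 = 0.23007792
S_0' = S_0 - PV(D) = 8.6900 - 0.23007792 = 8.45992208
d1 = (ln(S_0'/K) + (r + sigma^2/2)*T) / (sigma*sqrt(T)) = 0.45679505
d2 = d1 - sigma*sqrt(T) = -0.00989542
exp(-rT) = 0.96850658
N(-d1) = 0.32390918; N(-d2) = 0.50394764
P = K * exp(-rT) * N(-d2) - S_0' * N(-d1) = 7.8700 * 0.96850658 * 0.50394764 - 8.45992208 * 0.32390918 = 1.1009


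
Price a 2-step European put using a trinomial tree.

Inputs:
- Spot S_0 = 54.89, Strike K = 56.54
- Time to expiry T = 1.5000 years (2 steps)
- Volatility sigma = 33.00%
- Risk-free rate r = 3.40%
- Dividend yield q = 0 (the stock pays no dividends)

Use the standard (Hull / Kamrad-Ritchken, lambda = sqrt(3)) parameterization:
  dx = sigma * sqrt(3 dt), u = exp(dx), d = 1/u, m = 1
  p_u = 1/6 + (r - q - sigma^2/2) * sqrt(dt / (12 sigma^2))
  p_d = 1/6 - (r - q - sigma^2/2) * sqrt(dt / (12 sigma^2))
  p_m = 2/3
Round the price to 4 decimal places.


Answer: Price = V(0,0) = 7.2500

Derivation:
dt = T/N = 0.750000; dx = sigma*sqrt(3*dt) = 0.495000
u = exp(dx) = 1.640498; d = 1/u = 0.609571
p_u = 0.151174, p_m = 0.666667, p_d = 0.182159
Discount per step: exp(-r*dt) = 0.974822
Stock lattice S(k, j) with j the centered position index:
  k=0: S(0,+0) = 54.8900
  k=1: S(1,-1) = 33.4593; S(1,+0) = 54.8900; S(1,+1) = 90.0469
  k=2: S(2,-2) = 20.3958; S(2,-1) = 33.4593; S(2,+0) = 54.8900; S(2,+1) = 90.0469; S(2,+2) = 147.7219
Terminal payoffs V(N, j) = max(K - S_T, 0):
  V(2,-2) = 36.144155; V(2,-1) = 23.080653; V(2,+0) = 1.650000; V(2,+1) = 0.000000; V(2,+2) = 0.000000
Backward induction: V(k, j) = exp(-r*dt) * [p_u * V(k+1, j+1) + p_m * V(k+1, j) + p_d * V(k+1, j-1)]
  V(1,-1) = exp(-r*dt) * [p_u*1.650000 + p_m*23.080653 + p_d*36.144155] = 21.661066
  V(1,+0) = exp(-r*dt) * [p_u*0.000000 + p_m*1.650000 + p_d*23.080653] = 5.170800
  V(1,+1) = exp(-r*dt) * [p_u*0.000000 + p_m*0.000000 + p_d*1.650000] = 0.292995
  V(0,+0) = exp(-r*dt) * [p_u*0.292995 + p_m*5.170800 + p_d*21.661066] = 7.250001


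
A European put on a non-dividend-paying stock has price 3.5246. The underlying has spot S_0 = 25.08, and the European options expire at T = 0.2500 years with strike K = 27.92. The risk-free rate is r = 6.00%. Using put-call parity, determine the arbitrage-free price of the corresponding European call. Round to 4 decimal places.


Answer: Call price = 1.1003

Derivation:
Put-call parity: C - P = S_0 * exp(-qT) - K * exp(-rT).
S_0 * exp(-qT) = 25.0800 * 1.00000000 = 25.08000000
K * exp(-rT) = 27.9200 * 0.98511194 = 27.50432535
C = P + S*exp(-qT) - K*exp(-rT)
C = 3.5246 + 25.08000000 - 27.50432535 = 1.1003


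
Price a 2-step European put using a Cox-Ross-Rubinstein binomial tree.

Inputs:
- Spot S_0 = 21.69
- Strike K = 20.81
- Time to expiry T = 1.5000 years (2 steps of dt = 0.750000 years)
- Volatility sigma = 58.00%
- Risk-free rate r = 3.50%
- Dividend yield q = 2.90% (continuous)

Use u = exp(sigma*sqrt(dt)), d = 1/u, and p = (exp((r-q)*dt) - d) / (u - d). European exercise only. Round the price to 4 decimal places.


Answer: Price = V(0,0) = 4.6734

Derivation:
dt = T/N = 0.750000
u = exp(sigma*sqrt(dt)) = 1.652509; d = 1/u = 0.605140
p = (exp((r-q)*dt) - d) / (u - d) = 0.381308
Discount per step: exp(-r*dt) = 0.974092
Stock lattice S(k, i) with i counting down-moves:
  k=0: S(0,0) = 21.6900
  k=1: S(1,0) = 35.8429; S(1,1) = 13.1255
  k=2: S(2,0) = 59.2307; S(2,1) = 21.6900; S(2,2) = 7.9428
Terminal payoffs V(N, i) = max(K - S_T, 0):
  V(2,0) = 0.000000; V(2,1) = 0.000000; V(2,2) = 12.867232
Backward induction: V(k, i) = exp(-r*dt) * [p * V(k+1, i) + (1-p) * V(k+1, i+1)].
  V(1,0) = exp(-r*dt) * [p*0.000000 + (1-p)*0.000000] = 0.000000
  V(1,1) = exp(-r*dt) * [p*0.000000 + (1-p)*12.867232] = 7.754603
  V(0,0) = exp(-r*dt) * [p*0.000000 + (1-p)*7.754603] = 4.673412


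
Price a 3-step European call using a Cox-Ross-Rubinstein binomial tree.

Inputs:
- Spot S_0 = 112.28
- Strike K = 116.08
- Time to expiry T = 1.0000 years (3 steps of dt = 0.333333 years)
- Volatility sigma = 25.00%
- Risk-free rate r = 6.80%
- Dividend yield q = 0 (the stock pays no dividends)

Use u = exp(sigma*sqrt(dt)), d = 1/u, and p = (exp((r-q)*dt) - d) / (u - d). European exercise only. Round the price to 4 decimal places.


Answer: Price = V(0,0) = 13.6882

Derivation:
dt = T/N = 0.333333
u = exp(sigma*sqrt(dt)) = 1.155274; d = 1/u = 0.865596
p = (exp((r-q)*dt) - d) / (u - d) = 0.543119
Discount per step: exp(-r*dt) = 0.977588
Stock lattice S(k, i) with i counting down-moves:
  k=0: S(0,0) = 112.2800
  k=1: S(1,0) = 129.7142; S(1,1) = 97.1891
  k=2: S(2,0) = 149.8554; S(2,1) = 112.2800; S(2,2) = 84.1264
  k=3: S(3,0) = 173.1241; S(3,1) = 129.7142; S(3,2) = 97.1891; S(3,3) = 72.8194
Terminal payoffs V(N, i) = max(S_T - K, 0):
  V(3,0) = 57.044061; V(3,1) = 13.634168; V(3,2) = 0.000000; V(3,3) = 0.000000
Backward induction: V(k, i) = exp(-r*dt) * [p * V(k+1, i) + (1-p) * V(k+1, i+1)].
  V(2,0) = exp(-r*dt) * [p*57.044061 + (1-p)*13.634168] = 36.376960
  V(2,1) = exp(-r*dt) * [p*13.634168 + (1-p)*0.000000] = 7.239022
  V(2,2) = exp(-r*dt) * [p*0.000000 + (1-p)*0.000000] = 0.000000
  V(1,0) = exp(-r*dt) * [p*36.376960 + (1-p)*7.239022] = 22.547486
  V(1,1) = exp(-r*dt) * [p*7.239022 + (1-p)*0.000000] = 3.843538
  V(0,0) = exp(-r*dt) * [p*22.547486 + (1-p)*3.843538] = 13.688205
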